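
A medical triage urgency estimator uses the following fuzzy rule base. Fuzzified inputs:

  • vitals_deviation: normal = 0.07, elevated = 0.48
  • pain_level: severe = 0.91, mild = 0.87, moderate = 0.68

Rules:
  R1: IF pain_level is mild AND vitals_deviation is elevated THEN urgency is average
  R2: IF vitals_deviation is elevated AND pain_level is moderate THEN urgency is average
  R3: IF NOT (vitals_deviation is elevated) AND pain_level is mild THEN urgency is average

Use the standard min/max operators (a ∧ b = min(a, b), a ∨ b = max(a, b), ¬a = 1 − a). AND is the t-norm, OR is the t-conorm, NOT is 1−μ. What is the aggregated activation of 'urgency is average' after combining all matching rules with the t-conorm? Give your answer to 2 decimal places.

R1: mild=0.87, elevated=0.48; AND[min(a, b)] → w = 0.48
R2: elevated=0.48, moderate=0.68; AND[min(a, b)] → w = 0.48
R3: ¬elevated=1−0.48=0.52, mild=0.87; AND[min(a, b)] → w = 0.52
Rules with consequent 'average': {R1, R2, R3} → strengths 0.48, 0.48, 0.52
Aggregate via t-conorm [max(a, b)]: 0.52

0.52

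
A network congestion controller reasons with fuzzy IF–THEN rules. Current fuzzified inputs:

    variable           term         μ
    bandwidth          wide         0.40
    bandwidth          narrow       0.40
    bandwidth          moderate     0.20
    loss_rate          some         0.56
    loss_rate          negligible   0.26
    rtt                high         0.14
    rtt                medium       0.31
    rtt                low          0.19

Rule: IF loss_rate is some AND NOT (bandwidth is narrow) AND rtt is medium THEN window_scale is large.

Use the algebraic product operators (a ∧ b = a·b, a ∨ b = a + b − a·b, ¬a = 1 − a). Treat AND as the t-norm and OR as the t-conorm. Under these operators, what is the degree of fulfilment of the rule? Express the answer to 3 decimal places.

firing strength: some=0.56, ¬narrow=1−0.40=0.60, medium=0.31; AND[a·b] → w = 0.1042

0.104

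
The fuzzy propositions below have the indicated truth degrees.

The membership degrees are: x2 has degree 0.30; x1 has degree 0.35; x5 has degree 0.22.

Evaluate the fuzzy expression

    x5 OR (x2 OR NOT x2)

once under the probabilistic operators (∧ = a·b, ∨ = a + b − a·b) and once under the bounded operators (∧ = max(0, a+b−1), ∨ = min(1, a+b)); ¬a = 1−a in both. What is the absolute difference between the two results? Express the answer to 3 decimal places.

Under probabilistic:
  NOT x2 = 1 − 0.3000 = 0.7000
  x2 OR NOT x2 = a + b − a·b on (0.3000, 0.7000) = 0.7900
  x5 OR (x2 OR NOT x2) = a + b − a·b on (0.2200, 0.7900) = 0.8362
  → value = 0.8362
Under bounded:
  NOT x2 = 1 − 0.30 = 0.70
  x2 OR NOT x2 = min(1, a+b) on (0.30, 0.70) = 1.00
  x5 OR (x2 OR NOT x2) = min(1, a+b) on (0.22, 1.00) = 1.00
  → value = 1.0000
|0.8362 − 1.0000| = 0.164

0.164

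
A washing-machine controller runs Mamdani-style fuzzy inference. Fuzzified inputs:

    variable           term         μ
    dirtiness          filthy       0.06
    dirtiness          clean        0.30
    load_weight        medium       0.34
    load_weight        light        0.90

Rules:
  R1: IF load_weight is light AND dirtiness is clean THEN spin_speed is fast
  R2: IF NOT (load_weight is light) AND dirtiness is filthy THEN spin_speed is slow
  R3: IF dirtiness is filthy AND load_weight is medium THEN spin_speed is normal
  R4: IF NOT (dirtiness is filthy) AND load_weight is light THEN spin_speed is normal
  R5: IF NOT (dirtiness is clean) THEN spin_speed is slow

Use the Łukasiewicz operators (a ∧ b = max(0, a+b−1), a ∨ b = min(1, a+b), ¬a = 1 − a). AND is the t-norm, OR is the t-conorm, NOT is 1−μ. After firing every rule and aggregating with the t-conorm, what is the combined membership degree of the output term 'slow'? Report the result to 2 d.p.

R1: light=0.90, clean=0.30; AND[max(0, a+b−1)] → w = 0.20
R2: ¬light=1−0.90=0.10, filthy=0.06; AND[max(0, a+b−1)] → w = 0.00
R3: filthy=0.06, medium=0.34; AND[max(0, a+b−1)] → w = 0.00
R4: ¬filthy=1−0.06=0.94, light=0.90; AND[max(0, a+b−1)] → w = 0.84
R5: ¬clean=1−0.30=0.70 → w = 0.70
Rules with consequent 'slow': {R2, R5} → strengths 0.00, 0.70
Aggregate via t-conorm [min(1, a+b)]: 0.70

0.70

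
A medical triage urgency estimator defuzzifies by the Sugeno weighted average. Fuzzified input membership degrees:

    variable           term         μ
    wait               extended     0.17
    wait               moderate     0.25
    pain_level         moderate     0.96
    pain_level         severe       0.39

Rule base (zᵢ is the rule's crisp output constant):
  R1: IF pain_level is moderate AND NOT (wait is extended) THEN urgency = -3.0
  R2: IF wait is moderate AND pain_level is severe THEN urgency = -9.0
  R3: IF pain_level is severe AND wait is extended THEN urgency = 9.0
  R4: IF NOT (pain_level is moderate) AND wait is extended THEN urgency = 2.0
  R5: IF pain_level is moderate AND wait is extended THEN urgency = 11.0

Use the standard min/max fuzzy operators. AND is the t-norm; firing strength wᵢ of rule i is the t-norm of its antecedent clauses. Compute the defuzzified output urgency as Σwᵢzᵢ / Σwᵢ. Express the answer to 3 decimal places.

-0.863

R1 (z=-3.0): moderate=0.96, ¬extended=1−0.17=0.83; AND[min(a, b)] → w = 0.83
R2 (z=-9.0): moderate=0.25, severe=0.39; AND[min(a, b)] → w = 0.25
R3 (z=9.0): severe=0.39, extended=0.17; AND[min(a, b)] → w = 0.17
R4 (z=2.0): ¬moderate=1−0.96=0.04, extended=0.17; AND[min(a, b)] → w = 0.04
R5 (z=11.0): moderate=0.96, extended=0.17; AND[min(a, b)] → w = 0.17
Weighted average = (0.83·-3.0 + 0.25·-9.0 + 0.17·9.0 + 0.04·2.0 + 0.17·11.0) / (0.83 + 0.25 + 0.17 + 0.04 + 0.17)
  = -1.2600 / 1.4600 = -0.863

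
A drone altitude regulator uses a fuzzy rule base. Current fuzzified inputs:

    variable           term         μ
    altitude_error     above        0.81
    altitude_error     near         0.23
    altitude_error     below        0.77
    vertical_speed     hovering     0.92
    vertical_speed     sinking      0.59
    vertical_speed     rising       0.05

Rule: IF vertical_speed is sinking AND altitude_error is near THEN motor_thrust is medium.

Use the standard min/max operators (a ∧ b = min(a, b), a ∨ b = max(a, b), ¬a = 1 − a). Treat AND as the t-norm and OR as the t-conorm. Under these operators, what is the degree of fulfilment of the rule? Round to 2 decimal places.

0.23

firing strength: sinking=0.59, near=0.23; AND[min(a, b)] → w = 0.23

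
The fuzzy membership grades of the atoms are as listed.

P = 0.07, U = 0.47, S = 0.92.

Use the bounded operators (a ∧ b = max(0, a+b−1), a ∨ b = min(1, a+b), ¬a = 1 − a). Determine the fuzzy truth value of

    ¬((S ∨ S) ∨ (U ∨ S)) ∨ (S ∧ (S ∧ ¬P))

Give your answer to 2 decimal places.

S ∨ S = min(1, a+b) on (0.92, 0.92) = 1.00
U ∨ S = min(1, a+b) on (0.47, 0.92) = 1.00
(S ∨ S) ∨ (U ∨ S) = min(1, a+b) on (1.00, 1.00) = 1.00
¬((S ∨ S) ∨ (U ∨ S)) = 1 − 1.00 = 0.00
¬P = 1 − 0.07 = 0.93
S ∧ ¬P = max(0, a+b−1) on (0.92, 0.93) = 0.85
S ∧ (S ∧ ¬P) = max(0, a+b−1) on (0.92, 0.85) = 0.77
¬((S ∨ S) ∨ (U ∨ S)) ∨ (S ∧ (S ∧ ¬P)) = min(1, a+b) on (0.00, 0.77) = 0.77

0.77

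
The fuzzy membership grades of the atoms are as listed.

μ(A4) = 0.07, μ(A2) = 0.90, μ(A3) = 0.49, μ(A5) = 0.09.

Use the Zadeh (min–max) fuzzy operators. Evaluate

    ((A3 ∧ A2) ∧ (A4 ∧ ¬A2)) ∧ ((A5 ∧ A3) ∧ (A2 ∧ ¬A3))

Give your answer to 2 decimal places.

A3 ∧ A2 = min(a, b) on (0.49, 0.90) = 0.49
¬A2 = 1 − 0.90 = 0.10
A4 ∧ ¬A2 = min(a, b) on (0.07, 0.10) = 0.07
(A3 ∧ A2) ∧ (A4 ∧ ¬A2) = min(a, b) on (0.49, 0.07) = 0.07
A5 ∧ A3 = min(a, b) on (0.09, 0.49) = 0.09
¬A3 = 1 − 0.49 = 0.51
A2 ∧ ¬A3 = min(a, b) on (0.90, 0.51) = 0.51
(A5 ∧ A3) ∧ (A2 ∧ ¬A3) = min(a, b) on (0.09, 0.51) = 0.09
((A3 ∧ A2) ∧ (A4 ∧ ¬A2)) ∧ ((A5 ∧ A3) ∧ (A2 ∧ ¬A3)) = min(a, b) on (0.07, 0.09) = 0.07

0.07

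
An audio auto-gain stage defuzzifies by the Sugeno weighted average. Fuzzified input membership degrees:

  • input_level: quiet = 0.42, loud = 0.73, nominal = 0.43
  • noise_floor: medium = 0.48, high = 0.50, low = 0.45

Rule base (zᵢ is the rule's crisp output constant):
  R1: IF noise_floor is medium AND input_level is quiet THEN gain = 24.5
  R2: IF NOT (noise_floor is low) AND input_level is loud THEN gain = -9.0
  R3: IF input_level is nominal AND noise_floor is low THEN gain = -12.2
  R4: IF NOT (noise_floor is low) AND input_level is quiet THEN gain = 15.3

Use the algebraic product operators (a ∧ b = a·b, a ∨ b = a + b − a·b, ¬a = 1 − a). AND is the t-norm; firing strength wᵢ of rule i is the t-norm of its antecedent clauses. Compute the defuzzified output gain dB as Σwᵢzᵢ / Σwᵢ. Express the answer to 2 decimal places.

R1 (z=24.5): medium=0.48, quiet=0.42; AND[a·b] → w = 0.2016
R2 (z=-9.0): ¬low=1−0.45=0.55, loud=0.73; AND[a·b] → w = 0.4015
R3 (z=-12.2): nominal=0.43, low=0.45; AND[a·b] → w = 0.1935
R4 (z=15.3): ¬low=1−0.45=0.55, quiet=0.42; AND[a·b] → w = 0.2310
Weighted average = (0.2016·24.5 + 0.4015·-9.0 + 0.1935·-12.2 + 0.2310·15.3) / (0.2016 + 0.4015 + 0.1935 + 0.2310)
  = 2.4993 / 1.0276 = 2.43

2.43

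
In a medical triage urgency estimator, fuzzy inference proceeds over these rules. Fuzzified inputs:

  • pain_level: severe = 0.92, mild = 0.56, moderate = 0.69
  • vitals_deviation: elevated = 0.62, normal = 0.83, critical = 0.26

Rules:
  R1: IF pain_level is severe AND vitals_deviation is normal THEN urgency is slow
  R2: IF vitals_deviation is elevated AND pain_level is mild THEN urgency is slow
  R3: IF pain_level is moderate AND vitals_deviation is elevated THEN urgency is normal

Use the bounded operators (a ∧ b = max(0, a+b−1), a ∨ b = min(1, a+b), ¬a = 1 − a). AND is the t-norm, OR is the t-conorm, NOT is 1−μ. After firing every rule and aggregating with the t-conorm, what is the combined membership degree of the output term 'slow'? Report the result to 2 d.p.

0.93

R1: severe=0.92, normal=0.83; AND[max(0, a+b−1)] → w = 0.75
R2: elevated=0.62, mild=0.56; AND[max(0, a+b−1)] → w = 0.18
R3: moderate=0.69, elevated=0.62; AND[max(0, a+b−1)] → w = 0.31
Rules with consequent 'slow': {R1, R2} → strengths 0.75, 0.18
Aggregate via t-conorm [min(1, a+b)]: 0.93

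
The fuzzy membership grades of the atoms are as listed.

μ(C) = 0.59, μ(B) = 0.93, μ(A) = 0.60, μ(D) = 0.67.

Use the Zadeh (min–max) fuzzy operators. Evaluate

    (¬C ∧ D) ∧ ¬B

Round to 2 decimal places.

0.07

¬C = 1 − 0.59 = 0.41
¬C ∧ D = min(a, b) on (0.41, 0.67) = 0.41
¬B = 1 − 0.93 = 0.07
(¬C ∧ D) ∧ ¬B = min(a, b) on (0.41, 0.07) = 0.07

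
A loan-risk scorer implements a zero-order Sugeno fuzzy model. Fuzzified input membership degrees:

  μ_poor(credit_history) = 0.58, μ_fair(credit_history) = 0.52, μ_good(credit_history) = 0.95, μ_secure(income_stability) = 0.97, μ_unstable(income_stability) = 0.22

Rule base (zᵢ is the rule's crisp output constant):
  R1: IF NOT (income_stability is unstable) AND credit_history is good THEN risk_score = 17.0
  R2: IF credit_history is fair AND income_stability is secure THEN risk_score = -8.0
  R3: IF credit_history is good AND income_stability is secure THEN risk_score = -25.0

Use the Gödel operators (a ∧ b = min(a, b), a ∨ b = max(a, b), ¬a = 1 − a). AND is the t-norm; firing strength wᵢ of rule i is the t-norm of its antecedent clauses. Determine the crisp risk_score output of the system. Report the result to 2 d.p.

-6.51

R1 (z=17.0): ¬unstable=1−0.22=0.78, good=0.95; AND[min(a, b)] → w = 0.78
R2 (z=-8.0): fair=0.52, secure=0.97; AND[min(a, b)] → w = 0.52
R3 (z=-25.0): good=0.95, secure=0.97; AND[min(a, b)] → w = 0.95
Weighted average = (0.78·17.0 + 0.52·-8.0 + 0.95·-25.0) / (0.78 + 0.52 + 0.95)
  = -14.6500 / 2.2500 = -6.51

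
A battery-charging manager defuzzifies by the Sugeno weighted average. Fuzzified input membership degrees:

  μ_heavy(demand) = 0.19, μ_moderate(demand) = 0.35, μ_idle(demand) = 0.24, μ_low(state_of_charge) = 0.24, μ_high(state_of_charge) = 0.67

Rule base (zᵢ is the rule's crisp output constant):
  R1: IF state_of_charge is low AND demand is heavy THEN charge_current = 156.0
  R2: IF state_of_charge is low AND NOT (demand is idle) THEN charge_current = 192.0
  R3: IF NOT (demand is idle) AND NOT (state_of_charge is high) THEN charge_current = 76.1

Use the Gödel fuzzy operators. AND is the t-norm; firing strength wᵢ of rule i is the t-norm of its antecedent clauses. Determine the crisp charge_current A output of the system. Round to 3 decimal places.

132.675

R1 (z=156.0): low=0.24, heavy=0.19; AND[min(a, b)] → w = 0.19
R2 (z=192.0): low=0.24, ¬idle=1−0.24=0.76; AND[min(a, b)] → w = 0.24
R3 (z=76.1): ¬idle=1−0.24=0.76, ¬high=1−0.67=0.33; AND[min(a, b)] → w = 0.33
Weighted average = (0.19·156.0 + 0.24·192.0 + 0.33·76.1) / (0.19 + 0.24 + 0.33)
  = 100.8330 / 0.7600 = 132.675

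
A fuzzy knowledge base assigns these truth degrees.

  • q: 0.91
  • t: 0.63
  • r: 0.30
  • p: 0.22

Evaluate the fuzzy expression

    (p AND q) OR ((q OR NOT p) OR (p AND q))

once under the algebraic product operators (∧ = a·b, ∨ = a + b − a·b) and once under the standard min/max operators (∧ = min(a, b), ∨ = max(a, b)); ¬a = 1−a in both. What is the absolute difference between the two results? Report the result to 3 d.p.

Under algebraic product:
  p AND q = a·b on (0.2200, 0.9100) = 0.2002
  NOT p = 1 − 0.2200 = 0.7800
  q OR NOT p = a + b − a·b on (0.9100, 0.7800) = 0.9802
  p AND q = a·b on (0.2200, 0.9100) = 0.2002
  (q OR NOT p) OR (p AND q) = a + b − a·b on (0.9802, 0.2002) = 0.9842
  (p AND q) OR ((q OR NOT p) OR (p AND q)) = a + b − a·b on (0.2002, 0.9842) = 0.9873
  → value = 0.9873
Under standard min/max:
  p AND q = min(a, b) on (0.22, 0.91) = 0.22
  NOT p = 1 − 0.22 = 0.78
  q OR NOT p = max(a, b) on (0.91, 0.78) = 0.91
  p AND q = min(a, b) on (0.22, 0.91) = 0.22
  (q OR NOT p) OR (p AND q) = max(a, b) on (0.91, 0.22) = 0.91
  (p AND q) OR ((q OR NOT p) OR (p AND q)) = max(a, b) on (0.22, 0.91) = 0.91
  → value = 0.9100
|0.9873 − 0.9100| = 0.077

0.077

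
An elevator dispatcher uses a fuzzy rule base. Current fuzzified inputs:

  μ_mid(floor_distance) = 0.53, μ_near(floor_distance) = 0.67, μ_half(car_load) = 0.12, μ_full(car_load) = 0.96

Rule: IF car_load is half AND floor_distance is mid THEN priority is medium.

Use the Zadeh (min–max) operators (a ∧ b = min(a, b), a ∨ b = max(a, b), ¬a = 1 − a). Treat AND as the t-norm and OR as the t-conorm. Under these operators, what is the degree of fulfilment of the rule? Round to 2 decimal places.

firing strength: half=0.12, mid=0.53; AND[min(a, b)] → w = 0.12

0.12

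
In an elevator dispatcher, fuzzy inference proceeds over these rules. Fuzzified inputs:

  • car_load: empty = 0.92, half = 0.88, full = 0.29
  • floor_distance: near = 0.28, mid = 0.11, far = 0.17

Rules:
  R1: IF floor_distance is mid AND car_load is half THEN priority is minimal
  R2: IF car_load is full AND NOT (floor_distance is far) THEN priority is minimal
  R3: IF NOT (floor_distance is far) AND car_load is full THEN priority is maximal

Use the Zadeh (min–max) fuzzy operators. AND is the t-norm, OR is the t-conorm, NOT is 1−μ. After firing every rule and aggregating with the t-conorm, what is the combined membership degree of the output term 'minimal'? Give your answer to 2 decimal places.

0.29

R1: mid=0.11, half=0.88; AND[min(a, b)] → w = 0.11
R2: full=0.29, ¬far=1−0.17=0.83; AND[min(a, b)] → w = 0.29
R3: ¬far=1−0.17=0.83, full=0.29; AND[min(a, b)] → w = 0.29
Rules with consequent 'minimal': {R1, R2} → strengths 0.11, 0.29
Aggregate via t-conorm [max(a, b)]: 0.29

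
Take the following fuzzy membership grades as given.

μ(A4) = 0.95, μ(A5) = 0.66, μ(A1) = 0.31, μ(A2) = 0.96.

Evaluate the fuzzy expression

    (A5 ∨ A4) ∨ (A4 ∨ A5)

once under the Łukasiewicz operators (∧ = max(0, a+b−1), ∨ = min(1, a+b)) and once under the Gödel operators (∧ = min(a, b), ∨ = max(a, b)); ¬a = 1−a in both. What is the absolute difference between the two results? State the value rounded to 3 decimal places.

0.050

Under Łukasiewicz:
  A5 ∨ A4 = min(1, a+b) on (0.66, 0.95) = 1.00
  A4 ∨ A5 = min(1, a+b) on (0.95, 0.66) = 1.00
  (A5 ∨ A4) ∨ (A4 ∨ A5) = min(1, a+b) on (1.00, 1.00) = 1.00
  → value = 1.0000
Under Gödel:
  A5 ∨ A4 = max(a, b) on (0.66, 0.95) = 0.95
  A4 ∨ A5 = max(a, b) on (0.95, 0.66) = 0.95
  (A5 ∨ A4) ∨ (A4 ∨ A5) = max(a, b) on (0.95, 0.95) = 0.95
  → value = 0.9500
|1.0000 − 0.9500| = 0.050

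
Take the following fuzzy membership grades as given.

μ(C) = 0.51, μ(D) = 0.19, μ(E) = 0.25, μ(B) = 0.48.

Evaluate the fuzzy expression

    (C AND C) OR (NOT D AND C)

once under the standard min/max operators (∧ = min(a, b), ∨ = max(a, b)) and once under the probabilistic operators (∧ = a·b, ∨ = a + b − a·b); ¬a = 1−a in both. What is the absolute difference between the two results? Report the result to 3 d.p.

Under standard min/max:
  C AND C = min(a, b) on (0.51, 0.51) = 0.51
  NOT D = 1 − 0.19 = 0.81
  NOT D AND C = min(a, b) on (0.81, 0.51) = 0.51
  (C AND C) OR (NOT D AND C) = max(a, b) on (0.51, 0.51) = 0.51
  → value = 0.5100
Under probabilistic:
  C AND C = a·b on (0.5100, 0.5100) = 0.2601
  NOT D = 1 − 0.1900 = 0.8100
  NOT D AND C = a·b on (0.8100, 0.5100) = 0.4131
  (C AND C) OR (NOT D AND C) = a + b − a·b on (0.2601, 0.4131) = 0.5658
  → value = 0.5658
|0.5100 − 0.5658| = 0.056

0.056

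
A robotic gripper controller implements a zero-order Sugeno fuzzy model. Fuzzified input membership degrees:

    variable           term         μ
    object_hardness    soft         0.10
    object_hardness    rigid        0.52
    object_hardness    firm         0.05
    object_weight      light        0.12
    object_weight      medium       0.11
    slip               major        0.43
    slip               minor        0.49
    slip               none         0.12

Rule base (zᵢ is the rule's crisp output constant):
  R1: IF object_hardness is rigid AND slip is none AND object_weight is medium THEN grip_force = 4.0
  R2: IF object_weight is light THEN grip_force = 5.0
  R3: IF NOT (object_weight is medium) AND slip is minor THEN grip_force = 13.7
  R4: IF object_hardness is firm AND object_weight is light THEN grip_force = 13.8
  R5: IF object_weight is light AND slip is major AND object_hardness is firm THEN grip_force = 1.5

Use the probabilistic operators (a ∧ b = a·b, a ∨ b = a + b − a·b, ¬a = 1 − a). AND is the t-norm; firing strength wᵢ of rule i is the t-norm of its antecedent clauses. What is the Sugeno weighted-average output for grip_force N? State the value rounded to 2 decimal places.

R1 (z=4.0): rigid=0.52, none=0.12, medium=0.11; AND[a·b] → w = 0.0069
R2 (z=5.0): light=0.12 → w = 0.1200
R3 (z=13.7): ¬medium=1−0.11=0.89, minor=0.49; AND[a·b] → w = 0.4361
R4 (z=13.8): firm=0.05, light=0.12; AND[a·b] → w = 0.0060
R5 (z=1.5): light=0.12, major=0.43, firm=0.05; AND[a·b] → w = 0.0026
Weighted average = (0.0069·4.0 + 0.1200·5.0 + 0.4361·13.7 + 0.0060·13.8 + 0.0026·1.5) / (0.0069 + 0.1200 + 0.4361 + 0.0060 + 0.0026)
  = 6.6887 / 0.5715 = 11.70

11.70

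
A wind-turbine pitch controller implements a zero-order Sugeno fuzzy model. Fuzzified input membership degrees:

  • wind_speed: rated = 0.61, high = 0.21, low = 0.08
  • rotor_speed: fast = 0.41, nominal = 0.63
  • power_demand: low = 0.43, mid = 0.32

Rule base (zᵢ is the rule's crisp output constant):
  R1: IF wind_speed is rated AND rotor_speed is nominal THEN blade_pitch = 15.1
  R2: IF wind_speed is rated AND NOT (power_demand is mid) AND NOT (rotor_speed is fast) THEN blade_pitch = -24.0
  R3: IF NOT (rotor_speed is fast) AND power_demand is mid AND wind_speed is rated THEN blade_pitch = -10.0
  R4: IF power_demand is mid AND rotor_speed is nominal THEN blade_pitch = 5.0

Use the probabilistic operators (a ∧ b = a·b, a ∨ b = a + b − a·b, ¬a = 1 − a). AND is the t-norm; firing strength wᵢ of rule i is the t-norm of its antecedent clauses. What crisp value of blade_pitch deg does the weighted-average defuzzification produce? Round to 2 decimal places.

-0.23

R1 (z=15.1): rated=0.61, nominal=0.63; AND[a·b] → w = 0.3843
R2 (z=-24.0): rated=0.61, ¬mid=1−0.32=0.68, ¬fast=1−0.41=0.59; AND[a·b] → w = 0.2447
R3 (z=-10.0): ¬fast=1−0.41=0.59, mid=0.32, rated=0.61; AND[a·b] → w = 0.1152
R4 (z=5.0): mid=0.32, nominal=0.63; AND[a·b] → w = 0.2016
Weighted average = (0.3843·15.1 + 0.2447·-24.0 + 0.1152·-10.0 + 0.2016·5.0) / (0.3843 + 0.2447 + 0.1152 + 0.2016)
  = -0.2143 / 0.9458 = -0.23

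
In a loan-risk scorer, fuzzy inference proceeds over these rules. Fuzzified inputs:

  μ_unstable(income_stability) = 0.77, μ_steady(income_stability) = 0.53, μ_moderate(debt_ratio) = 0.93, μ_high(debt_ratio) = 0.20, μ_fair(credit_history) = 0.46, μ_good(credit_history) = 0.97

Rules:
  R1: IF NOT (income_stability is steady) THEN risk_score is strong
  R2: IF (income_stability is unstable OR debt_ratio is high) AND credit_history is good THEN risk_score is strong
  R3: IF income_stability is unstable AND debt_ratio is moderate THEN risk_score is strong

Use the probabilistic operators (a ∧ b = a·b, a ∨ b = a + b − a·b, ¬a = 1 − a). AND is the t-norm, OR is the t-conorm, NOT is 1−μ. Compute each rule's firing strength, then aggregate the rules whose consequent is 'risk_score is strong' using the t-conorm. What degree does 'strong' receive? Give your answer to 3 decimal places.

R1: ¬steady=1−0.53=0.47 → w = 0.4700
R2: (unstable=0.77 OR high=0.20) = 0.8160; AND[a·b] with good=0.97 → w = 0.7915
R3: unstable=0.77, moderate=0.93; AND[a·b] → w = 0.7161
Rules with consequent 'strong': {R1, R2, R3} → strengths 0.4700, 0.7915, 0.7161
Aggregate via t-conorm [a + b − a·b]: 0.9686

0.969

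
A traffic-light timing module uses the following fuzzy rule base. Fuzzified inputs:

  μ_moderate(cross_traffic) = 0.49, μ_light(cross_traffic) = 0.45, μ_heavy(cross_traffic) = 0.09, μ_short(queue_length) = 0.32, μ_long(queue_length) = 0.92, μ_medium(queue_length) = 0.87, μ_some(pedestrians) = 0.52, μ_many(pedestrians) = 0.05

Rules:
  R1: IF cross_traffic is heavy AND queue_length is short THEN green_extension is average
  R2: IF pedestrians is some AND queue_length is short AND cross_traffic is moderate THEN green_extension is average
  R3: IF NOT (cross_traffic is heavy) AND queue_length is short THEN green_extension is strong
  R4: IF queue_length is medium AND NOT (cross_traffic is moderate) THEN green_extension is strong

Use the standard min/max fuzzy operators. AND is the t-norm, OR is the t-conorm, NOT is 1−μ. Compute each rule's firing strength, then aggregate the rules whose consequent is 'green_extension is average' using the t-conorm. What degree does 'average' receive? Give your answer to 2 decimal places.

0.32

R1: heavy=0.09, short=0.32; AND[min(a, b)] → w = 0.09
R2: some=0.52, short=0.32, moderate=0.49; AND[min(a, b)] → w = 0.32
R3: ¬heavy=1−0.09=0.91, short=0.32; AND[min(a, b)] → w = 0.32
R4: medium=0.87, ¬moderate=1−0.49=0.51; AND[min(a, b)] → w = 0.51
Rules with consequent 'average': {R1, R2} → strengths 0.09, 0.32
Aggregate via t-conorm [max(a, b)]: 0.32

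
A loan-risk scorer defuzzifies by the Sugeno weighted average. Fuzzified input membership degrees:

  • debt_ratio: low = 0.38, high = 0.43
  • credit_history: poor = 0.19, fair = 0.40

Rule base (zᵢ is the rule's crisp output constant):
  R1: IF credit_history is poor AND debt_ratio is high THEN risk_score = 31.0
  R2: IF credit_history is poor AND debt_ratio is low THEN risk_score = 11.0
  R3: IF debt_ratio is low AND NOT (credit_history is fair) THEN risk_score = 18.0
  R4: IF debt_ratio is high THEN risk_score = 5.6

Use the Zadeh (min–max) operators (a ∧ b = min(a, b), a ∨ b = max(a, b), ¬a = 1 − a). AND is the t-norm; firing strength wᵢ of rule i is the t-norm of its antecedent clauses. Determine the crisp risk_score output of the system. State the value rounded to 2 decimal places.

14.48

R1 (z=31.0): poor=0.19, high=0.43; AND[min(a, b)] → w = 0.19
R2 (z=11.0): poor=0.19, low=0.38; AND[min(a, b)] → w = 0.19
R3 (z=18.0): low=0.38, ¬fair=1−0.40=0.60; AND[min(a, b)] → w = 0.38
R4 (z=5.6): high=0.43 → w = 0.43
Weighted average = (0.19·31.0 + 0.19·11.0 + 0.38·18.0 + 0.43·5.6) / (0.19 + 0.19 + 0.38 + 0.43)
  = 17.2280 / 1.1900 = 14.48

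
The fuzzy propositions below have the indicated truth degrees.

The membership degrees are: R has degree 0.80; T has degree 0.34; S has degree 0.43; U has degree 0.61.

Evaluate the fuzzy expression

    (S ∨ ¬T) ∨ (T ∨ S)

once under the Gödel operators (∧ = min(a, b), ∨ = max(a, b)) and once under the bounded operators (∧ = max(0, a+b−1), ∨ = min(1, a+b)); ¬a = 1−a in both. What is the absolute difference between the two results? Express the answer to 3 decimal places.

0.340

Under Gödel:
  ¬T = 1 − 0.34 = 0.66
  S ∨ ¬T = max(a, b) on (0.43, 0.66) = 0.66
  T ∨ S = max(a, b) on (0.34, 0.43) = 0.43
  (S ∨ ¬T) ∨ (T ∨ S) = max(a, b) on (0.66, 0.43) = 0.66
  → value = 0.6600
Under bounded:
  ¬T = 1 − 0.34 = 0.66
  S ∨ ¬T = min(1, a+b) on (0.43, 0.66) = 1.00
  T ∨ S = min(1, a+b) on (0.34, 0.43) = 0.77
  (S ∨ ¬T) ∨ (T ∨ S) = min(1, a+b) on (1.00, 0.77) = 1.00
  → value = 1.0000
|0.6600 − 1.0000| = 0.340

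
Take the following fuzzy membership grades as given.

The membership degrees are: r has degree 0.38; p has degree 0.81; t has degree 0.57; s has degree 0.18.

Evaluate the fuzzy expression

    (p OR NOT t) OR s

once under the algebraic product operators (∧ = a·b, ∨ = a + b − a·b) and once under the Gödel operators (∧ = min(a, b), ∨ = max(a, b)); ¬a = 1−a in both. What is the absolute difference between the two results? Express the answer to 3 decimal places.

0.101

Under algebraic product:
  NOT t = 1 − 0.5700 = 0.4300
  p OR NOT t = a + b − a·b on (0.8100, 0.4300) = 0.8917
  (p OR NOT t) OR s = a + b − a·b on (0.8917, 0.1800) = 0.9112
  → value = 0.9112
Under Gödel:
  NOT t = 1 − 0.57 = 0.43
  p OR NOT t = max(a, b) on (0.81, 0.43) = 0.81
  (p OR NOT t) OR s = max(a, b) on (0.81, 0.18) = 0.81
  → value = 0.8100
|0.9112 − 0.8100| = 0.101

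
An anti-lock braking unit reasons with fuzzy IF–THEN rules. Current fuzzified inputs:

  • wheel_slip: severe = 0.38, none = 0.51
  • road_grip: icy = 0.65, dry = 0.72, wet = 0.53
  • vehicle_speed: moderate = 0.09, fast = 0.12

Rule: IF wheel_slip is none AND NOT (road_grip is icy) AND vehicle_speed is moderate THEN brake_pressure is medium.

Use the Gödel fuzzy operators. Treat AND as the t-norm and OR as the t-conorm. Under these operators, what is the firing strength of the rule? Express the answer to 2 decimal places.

firing strength: none=0.51, ¬icy=1−0.65=0.35, moderate=0.09; AND[min(a, b)] → w = 0.09

0.09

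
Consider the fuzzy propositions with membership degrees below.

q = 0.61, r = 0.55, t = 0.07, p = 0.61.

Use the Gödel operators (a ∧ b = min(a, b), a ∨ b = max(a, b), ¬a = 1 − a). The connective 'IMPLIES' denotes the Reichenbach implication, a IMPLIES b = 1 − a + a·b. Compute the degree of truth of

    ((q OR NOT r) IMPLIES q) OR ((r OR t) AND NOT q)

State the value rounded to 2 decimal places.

NOT r = 1 − 0.55 = 0.45
q OR NOT r = max(a, b) on (0.61, 0.45) = 0.61
(q OR NOT r) IMPLIES q  [Reichenbach: 1 − a + a·b] with a=0.61, b=0.61 → 0.76
r OR t = max(a, b) on (0.55, 0.07) = 0.55
NOT q = 1 − 0.61 = 0.39
(r OR t) AND NOT q = min(a, b) on (0.55, 0.39) = 0.39
((q OR NOT r) IMPLIES q) OR ((r OR t) AND NOT q) = max(a, b) on (0.76, 0.39) = 0.76

0.76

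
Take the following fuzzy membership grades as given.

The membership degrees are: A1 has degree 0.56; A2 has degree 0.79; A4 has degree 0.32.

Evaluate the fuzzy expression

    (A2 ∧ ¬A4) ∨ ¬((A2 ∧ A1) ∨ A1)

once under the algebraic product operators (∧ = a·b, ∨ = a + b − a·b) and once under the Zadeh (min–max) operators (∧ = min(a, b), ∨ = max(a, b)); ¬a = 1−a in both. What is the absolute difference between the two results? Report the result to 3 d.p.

Under algebraic product:
  ¬A4 = 1 − 0.3200 = 0.6800
  A2 ∧ ¬A4 = a·b on (0.7900, 0.6800) = 0.5372
  A2 ∧ A1 = a·b on (0.7900, 0.5600) = 0.4424
  (A2 ∧ A1) ∨ A1 = a + b − a·b on (0.4424, 0.5600) = 0.7547
  ¬((A2 ∧ A1) ∨ A1) = 1 − 0.7547 = 0.2453
  (A2 ∧ ¬A4) ∨ ¬((A2 ∧ A1) ∨ A1) = a + b − a·b on (0.5372, 0.2453) = 0.6507
  → value = 0.6507
Under Zadeh (min–max):
  ¬A4 = 1 − 0.32 = 0.68
  A2 ∧ ¬A4 = min(a, b) on (0.79, 0.68) = 0.68
  A2 ∧ A1 = min(a, b) on (0.79, 0.56) = 0.56
  (A2 ∧ A1) ∨ A1 = max(a, b) on (0.56, 0.56) = 0.56
  ¬((A2 ∧ A1) ∨ A1) = 1 − 0.56 = 0.44
  (A2 ∧ ¬A4) ∨ ¬((A2 ∧ A1) ∨ A1) = max(a, b) on (0.68, 0.44) = 0.68
  → value = 0.6800
|0.6507 − 0.6800| = 0.029

0.029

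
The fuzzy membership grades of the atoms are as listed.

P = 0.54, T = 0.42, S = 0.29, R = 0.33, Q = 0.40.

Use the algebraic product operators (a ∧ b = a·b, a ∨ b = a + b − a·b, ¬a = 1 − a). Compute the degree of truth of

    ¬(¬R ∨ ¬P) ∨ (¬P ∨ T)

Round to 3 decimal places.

¬R = 1 − 0.3300 = 0.6700
¬P = 1 − 0.5400 = 0.4600
¬R ∨ ¬P = a + b − a·b on (0.6700, 0.4600) = 0.8218
¬(¬R ∨ ¬P) = 1 − 0.8218 = 0.1782
¬P = 1 − 0.5400 = 0.4600
¬P ∨ T = a + b − a·b on (0.4600, 0.4200) = 0.6868
¬(¬R ∨ ¬P) ∨ (¬P ∨ T) = a + b − a·b on (0.1782, 0.6868) = 0.7426

0.743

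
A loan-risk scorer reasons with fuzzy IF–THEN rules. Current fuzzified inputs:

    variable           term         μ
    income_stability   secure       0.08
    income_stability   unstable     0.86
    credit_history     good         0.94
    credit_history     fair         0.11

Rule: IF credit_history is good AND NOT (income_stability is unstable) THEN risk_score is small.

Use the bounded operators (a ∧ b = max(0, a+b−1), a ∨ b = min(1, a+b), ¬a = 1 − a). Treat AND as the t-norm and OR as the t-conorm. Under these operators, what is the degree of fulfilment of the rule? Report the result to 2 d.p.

firing strength: good=0.94, ¬unstable=1−0.86=0.14; AND[max(0, a+b−1)] → w = 0.08

0.08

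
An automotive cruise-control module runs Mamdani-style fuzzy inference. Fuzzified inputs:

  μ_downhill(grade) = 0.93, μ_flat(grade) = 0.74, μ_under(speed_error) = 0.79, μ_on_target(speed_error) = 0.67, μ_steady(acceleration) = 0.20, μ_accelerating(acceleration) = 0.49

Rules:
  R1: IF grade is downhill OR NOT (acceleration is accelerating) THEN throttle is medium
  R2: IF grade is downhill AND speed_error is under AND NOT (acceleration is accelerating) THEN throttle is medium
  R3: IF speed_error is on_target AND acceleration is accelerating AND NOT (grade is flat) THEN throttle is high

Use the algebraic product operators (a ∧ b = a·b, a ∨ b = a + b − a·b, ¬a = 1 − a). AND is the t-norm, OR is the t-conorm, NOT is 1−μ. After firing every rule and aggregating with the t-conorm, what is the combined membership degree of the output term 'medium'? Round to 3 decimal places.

0.979

R1: downhill=0.93, ¬accelerating=1−0.49=0.51; OR[a + b − a·b] → w = 0.9657
R2: downhill=0.93, under=0.79, ¬accelerating=1−0.49=0.51; AND[a·b] → w = 0.3747
R3: on_target=0.67, accelerating=0.49, ¬flat=1−0.74=0.26; AND[a·b] → w = 0.0854
Rules with consequent 'medium': {R1, R2} → strengths 0.9657, 0.3747
Aggregate via t-conorm [a + b − a·b]: 0.9786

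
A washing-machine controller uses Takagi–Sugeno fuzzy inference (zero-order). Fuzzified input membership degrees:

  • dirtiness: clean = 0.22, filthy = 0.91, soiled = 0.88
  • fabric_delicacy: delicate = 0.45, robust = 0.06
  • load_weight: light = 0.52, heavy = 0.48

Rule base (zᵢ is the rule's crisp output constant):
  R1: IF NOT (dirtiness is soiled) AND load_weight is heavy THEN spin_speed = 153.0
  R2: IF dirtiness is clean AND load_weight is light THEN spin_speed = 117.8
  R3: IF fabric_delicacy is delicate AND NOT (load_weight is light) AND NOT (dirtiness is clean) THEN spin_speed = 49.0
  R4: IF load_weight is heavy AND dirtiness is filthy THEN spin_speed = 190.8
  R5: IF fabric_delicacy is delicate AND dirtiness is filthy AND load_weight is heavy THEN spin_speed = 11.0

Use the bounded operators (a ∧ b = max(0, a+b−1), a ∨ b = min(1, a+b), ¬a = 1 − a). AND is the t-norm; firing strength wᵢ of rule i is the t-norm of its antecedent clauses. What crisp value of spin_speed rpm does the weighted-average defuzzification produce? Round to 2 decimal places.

190.80

R1 (z=153.0): ¬soiled=1−0.88=0.12, heavy=0.48; AND[max(0, a+b−1)] → w = 0.00
R2 (z=117.8): clean=0.22, light=0.52; AND[max(0, a+b−1)] → w = 0.00
R3 (z=49.0): delicate=0.45, ¬light=1−0.52=0.48, ¬clean=1−0.22=0.78; AND[max(0, a+b−1)] → w = 0.00
R4 (z=190.8): heavy=0.48, filthy=0.91; AND[max(0, a+b−1)] → w = 0.39
R5 (z=11.0): delicate=0.45, filthy=0.91, heavy=0.48; AND[max(0, a+b−1)] → w = 0.00
Weighted average = (0.00·153.0 + 0.00·117.8 + 0.00·49.0 + 0.39·190.8 + 0.00·11.0) / (0.00 + 0.00 + 0.00 + 0.39 + 0.00)
  = 74.4120 / 0.3900 = 190.80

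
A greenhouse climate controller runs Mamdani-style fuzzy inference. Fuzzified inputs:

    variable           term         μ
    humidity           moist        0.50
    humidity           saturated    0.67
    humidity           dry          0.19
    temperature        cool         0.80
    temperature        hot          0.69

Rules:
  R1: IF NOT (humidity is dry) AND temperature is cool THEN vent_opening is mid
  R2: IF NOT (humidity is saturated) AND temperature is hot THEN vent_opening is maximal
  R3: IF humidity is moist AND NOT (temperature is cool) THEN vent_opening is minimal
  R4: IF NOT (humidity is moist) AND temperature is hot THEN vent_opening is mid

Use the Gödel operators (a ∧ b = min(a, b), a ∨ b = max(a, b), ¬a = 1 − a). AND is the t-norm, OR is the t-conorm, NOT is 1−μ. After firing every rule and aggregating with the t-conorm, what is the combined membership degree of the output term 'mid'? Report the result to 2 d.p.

0.80

R1: ¬dry=1−0.19=0.81, cool=0.80; AND[min(a, b)] → w = 0.80
R2: ¬saturated=1−0.67=0.33, hot=0.69; AND[min(a, b)] → w = 0.33
R3: moist=0.50, ¬cool=1−0.80=0.20; AND[min(a, b)] → w = 0.20
R4: ¬moist=1−0.50=0.50, hot=0.69; AND[min(a, b)] → w = 0.50
Rules with consequent 'mid': {R1, R4} → strengths 0.80, 0.50
Aggregate via t-conorm [max(a, b)]: 0.80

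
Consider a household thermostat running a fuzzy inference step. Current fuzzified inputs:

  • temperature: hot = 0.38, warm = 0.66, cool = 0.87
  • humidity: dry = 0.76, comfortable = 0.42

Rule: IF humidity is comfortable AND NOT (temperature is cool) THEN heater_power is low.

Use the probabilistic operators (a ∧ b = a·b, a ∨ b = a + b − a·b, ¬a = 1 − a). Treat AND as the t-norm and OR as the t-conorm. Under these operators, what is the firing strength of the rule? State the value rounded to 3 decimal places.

firing strength: comfortable=0.42, ¬cool=1−0.87=0.13; AND[a·b] → w = 0.0546

0.055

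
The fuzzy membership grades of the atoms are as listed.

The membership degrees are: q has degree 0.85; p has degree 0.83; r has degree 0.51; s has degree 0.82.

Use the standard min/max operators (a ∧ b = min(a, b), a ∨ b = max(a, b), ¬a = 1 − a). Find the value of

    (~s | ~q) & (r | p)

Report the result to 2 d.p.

0.18

~s = 1 − 0.82 = 0.18
~q = 1 − 0.85 = 0.15
~s | ~q = max(a, b) on (0.18, 0.15) = 0.18
r | p = max(a, b) on (0.51, 0.83) = 0.83
(~s | ~q) & (r | p) = min(a, b) on (0.18, 0.83) = 0.18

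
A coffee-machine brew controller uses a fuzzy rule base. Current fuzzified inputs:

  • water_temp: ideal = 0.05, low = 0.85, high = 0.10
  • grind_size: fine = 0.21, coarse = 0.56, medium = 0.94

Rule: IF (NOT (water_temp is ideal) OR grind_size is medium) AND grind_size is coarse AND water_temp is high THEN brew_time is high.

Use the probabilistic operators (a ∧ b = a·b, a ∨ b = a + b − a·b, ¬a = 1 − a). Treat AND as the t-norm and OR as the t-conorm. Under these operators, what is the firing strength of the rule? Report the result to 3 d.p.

0.056

firing strength: (¬ideal=1−0.05=0.95 OR medium=0.94) = 0.9970; AND[a·b] with coarse=0.56, high=0.10 → w = 0.0558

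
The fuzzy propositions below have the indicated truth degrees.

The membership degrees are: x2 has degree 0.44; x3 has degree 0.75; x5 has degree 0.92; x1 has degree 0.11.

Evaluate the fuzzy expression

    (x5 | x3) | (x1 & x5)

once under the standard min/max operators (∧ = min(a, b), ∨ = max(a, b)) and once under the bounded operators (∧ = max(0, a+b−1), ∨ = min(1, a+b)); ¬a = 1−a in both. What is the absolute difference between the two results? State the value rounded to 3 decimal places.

Under standard min/max:
  x5 | x3 = max(a, b) on (0.92, 0.75) = 0.92
  x1 & x5 = min(a, b) on (0.11, 0.92) = 0.11
  (x5 | x3) | (x1 & x5) = max(a, b) on (0.92, 0.11) = 0.92
  → value = 0.9200
Under bounded:
  x5 | x3 = min(1, a+b) on (0.92, 0.75) = 1.00
  x1 & x5 = max(0, a+b−1) on (0.11, 0.92) = 0.03
  (x5 | x3) | (x1 & x5) = min(1, a+b) on (1.00, 0.03) = 1.00
  → value = 1.0000
|0.9200 − 1.0000| = 0.080

0.080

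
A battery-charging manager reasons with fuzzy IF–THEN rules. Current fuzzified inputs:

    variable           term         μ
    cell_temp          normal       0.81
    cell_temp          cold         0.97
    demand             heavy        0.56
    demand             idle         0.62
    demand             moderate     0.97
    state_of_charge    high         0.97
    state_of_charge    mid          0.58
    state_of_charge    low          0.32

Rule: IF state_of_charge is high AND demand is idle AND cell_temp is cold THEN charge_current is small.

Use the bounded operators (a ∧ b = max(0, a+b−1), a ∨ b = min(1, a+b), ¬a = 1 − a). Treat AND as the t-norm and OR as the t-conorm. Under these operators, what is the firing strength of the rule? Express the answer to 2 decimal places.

0.56

firing strength: high=0.97, idle=0.62, cold=0.97; AND[max(0, a+b−1)] → w = 0.56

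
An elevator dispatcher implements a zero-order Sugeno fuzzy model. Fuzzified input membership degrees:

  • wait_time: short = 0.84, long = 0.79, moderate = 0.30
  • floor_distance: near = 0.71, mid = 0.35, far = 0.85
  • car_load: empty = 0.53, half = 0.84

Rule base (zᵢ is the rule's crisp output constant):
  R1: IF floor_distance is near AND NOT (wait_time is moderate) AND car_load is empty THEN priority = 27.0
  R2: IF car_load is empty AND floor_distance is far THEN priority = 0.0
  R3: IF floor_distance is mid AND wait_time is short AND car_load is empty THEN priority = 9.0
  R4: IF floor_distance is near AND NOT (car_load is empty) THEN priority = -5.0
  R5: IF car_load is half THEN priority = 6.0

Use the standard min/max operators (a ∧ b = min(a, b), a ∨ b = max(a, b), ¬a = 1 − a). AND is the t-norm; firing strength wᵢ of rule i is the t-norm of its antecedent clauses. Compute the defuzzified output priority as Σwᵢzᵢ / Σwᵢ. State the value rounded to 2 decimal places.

R1 (z=27.0): near=0.71, ¬moderate=1−0.30=0.70, empty=0.53; AND[min(a, b)] → w = 0.53
R2 (z=0.0): empty=0.53, far=0.85; AND[min(a, b)] → w = 0.53
R3 (z=9.0): mid=0.35, short=0.84, empty=0.53; AND[min(a, b)] → w = 0.35
R4 (z=-5.0): near=0.71, ¬empty=1−0.53=0.47; AND[min(a, b)] → w = 0.47
R5 (z=6.0): half=0.84 → w = 0.84
Weighted average = (0.53·27.0 + 0.53·0.0 + 0.35·9.0 + 0.47·-5.0 + 0.84·6.0) / (0.53 + 0.53 + 0.35 + 0.47 + 0.84)
  = 20.1500 / 2.7200 = 7.41

7.41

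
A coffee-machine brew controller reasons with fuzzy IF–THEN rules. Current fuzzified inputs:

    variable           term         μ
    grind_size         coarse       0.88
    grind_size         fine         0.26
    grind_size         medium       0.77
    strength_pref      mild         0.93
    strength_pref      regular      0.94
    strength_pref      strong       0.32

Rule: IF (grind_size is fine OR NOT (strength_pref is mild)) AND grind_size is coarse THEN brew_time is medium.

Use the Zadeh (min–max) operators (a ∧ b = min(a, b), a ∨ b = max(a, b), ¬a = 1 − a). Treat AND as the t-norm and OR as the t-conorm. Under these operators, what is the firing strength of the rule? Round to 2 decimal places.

0.26

firing strength: (fine=0.26 OR ¬mild=1−0.93=0.07) = 0.26; AND[min(a, b)] with coarse=0.88 → w = 0.26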